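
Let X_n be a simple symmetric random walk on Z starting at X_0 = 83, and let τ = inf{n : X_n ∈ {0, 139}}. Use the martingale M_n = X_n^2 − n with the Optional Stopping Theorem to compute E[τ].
E[τ] = 4648

M_n = X_n^2 − n is a martingale (since E[X_{n+1}^2 | F_n] = X_n^2 + 1). By OST (τ has finite mean in a bounded region), E[M_τ] = E[M_0] = X_0^2 − 0 = 83^2 = 6889. Also E[M_τ] = E[X_τ^2] − E[τ]. The walk exits at 0 or 139, with P(hit 139 first) = 83/139, so E[X_τ^2] = 139^2 · 83/139 + 0 = 11537. Thus E[τ] = E[X_τ^2] − E[M_τ] = 11537 − 6889 = 4648 = 83(139 − 83) = 4648.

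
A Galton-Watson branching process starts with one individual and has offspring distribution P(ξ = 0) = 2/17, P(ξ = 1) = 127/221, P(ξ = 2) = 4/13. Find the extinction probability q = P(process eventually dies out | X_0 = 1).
q = 13/34

The pgf is f(s) = 2/17 + 127/221·s + 4/13·s². The extinction probability q is the smallest fixed point of f in [0, 1]. Setting s = f(s):
  4/13·s² + (127/221 − 1)·s + 2/17 = 0
  4/13·s² − (2/17 + 4/13)·s + 2/17 = 0
which factors as (s − 1)·(4/13·s − 2/17) = 0, giving roots s = 1 and s = (2/17)/(4/13) = 13/34.
Mean offspring μ = 127/221 + 2·4/13 = 263/221 > 1 (supercritical), so q < 1. The extinction probability is the smaller root: q = (2/17)/(4/13) = 13/34.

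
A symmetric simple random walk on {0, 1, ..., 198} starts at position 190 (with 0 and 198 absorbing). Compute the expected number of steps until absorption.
E[τ | X_0 = 190] = 1520

Let v_k = E[τ | X_0 = k]. Boundary: v_0 = v_198 = 0. Recurrence: v_k = 1 + (v_{k-1} + v_{k+1})/2 for 1 ≤ k ≤ 197. The particular solution to v_k − (v_{k-1} + v_{k+1})/2 = 1 is v_k = −k^2. Adding homogeneous solution A + B k and matching boundaries gives v_k = k (198 − k). Substituting k = 190: v_190 = 190 · 8 = 1520.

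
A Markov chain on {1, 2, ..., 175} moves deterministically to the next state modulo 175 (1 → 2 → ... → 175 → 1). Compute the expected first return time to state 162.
E[T_162 | X_0 = 162] = 175

The chain cycles deterministically, so starting at state 162 it returns in exactly 175 steps. Equivalently, the stationary distribution is uniform π_j = 1/175 for every state j, so by Kac's formula E[T_162] = 1/π_162 = 175.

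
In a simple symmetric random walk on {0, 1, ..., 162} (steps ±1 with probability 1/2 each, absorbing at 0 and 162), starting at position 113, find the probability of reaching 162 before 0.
P(hit 162 before 0) = 113/162

Let u_k = P(hit 162 before 0 | start at k). Then u_0 = 0, u_162 = 1, and u_k = u_{k-1}/2 + u_{k+1}/2 for 1 ≤ k ≤ 161. This harmonic recurrence is solved by u_k = k/162, giving u_113 = 113/162.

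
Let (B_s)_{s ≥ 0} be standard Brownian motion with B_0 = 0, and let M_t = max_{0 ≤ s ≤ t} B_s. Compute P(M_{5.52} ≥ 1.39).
P(M_{5.52} ≥ 1.39) = 2·P(B_{5.52} ≥ 1.39) = 2(1 − Φ(1.39/√5.52)) ≈ 0.5541

By the reflection principle for Brownian motion, P(M_t ≥ a) = 2 · P(B_t ≥ a) for a ≥ 0. Since B_t ~ N(0, t), P(B_t ≥ 1.39) = 1 − Φ(1.39/√t) = 1 − Φ(1.39/√5.52) = 1 − Φ(0.5916). So
  P(M_{5.52} ≥ 1.39) = 2(1 − Φ(0.5916)) ≈ 0.5541.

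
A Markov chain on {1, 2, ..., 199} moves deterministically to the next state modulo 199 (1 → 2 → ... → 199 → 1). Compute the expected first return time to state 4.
E[T_4 | X_0 = 4] = 199

The chain cycles deterministically, so starting at state 4 it returns in exactly 199 steps. Equivalently, the stationary distribution is uniform π_j = 1/199 for every state j, so by Kac's formula E[T_4] = 1/π_4 = 199.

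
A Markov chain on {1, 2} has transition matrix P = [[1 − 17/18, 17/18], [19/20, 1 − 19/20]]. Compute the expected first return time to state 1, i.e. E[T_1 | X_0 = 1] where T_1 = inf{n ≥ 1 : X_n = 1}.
E[T_1 | X_0 = 1] = 1/π_1 = 341/171

For an irreducible recurrent Markov chain with stationary distribution π, E[T_i | X_0 = i] = 1/π_i (Kac's formula). Here π_1 = (19/20)/(17/18 + 19/20) = (19/20)/(341/180) = 171/341, so E[T_1 | X_0 = 1] = 1/π_1 = (17/18 + 19/20)/(19/20) = (341/180)/(19/20) = 341/171.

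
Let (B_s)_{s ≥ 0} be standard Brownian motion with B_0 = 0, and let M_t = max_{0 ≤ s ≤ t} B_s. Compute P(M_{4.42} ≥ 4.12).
P(M_{4.42} ≥ 4.12) = 2·P(B_{4.42} ≥ 4.12) = 2(1 − Φ(4.12/√4.42)) ≈ 0.0500

By the reflection principle for Brownian motion, P(M_t ≥ a) = 2 · P(B_t ≥ a) for a ≥ 0. Since B_t ~ N(0, t), P(B_t ≥ 4.12) = 1 − Φ(4.12/√t) = 1 − Φ(4.12/√4.42) = 1 − Φ(1.9597). So
  P(M_{4.42} ≥ 4.12) = 2(1 − Φ(1.9597)) ≈ 0.0500.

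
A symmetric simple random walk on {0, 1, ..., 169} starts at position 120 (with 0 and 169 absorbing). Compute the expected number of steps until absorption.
E[τ | X_0 = 120] = 5880

Let v_k = E[τ | X_0 = k]. Boundary: v_0 = v_169 = 0. Recurrence: v_k = 1 + (v_{k-1} + v_{k+1})/2 for 1 ≤ k ≤ 168. The particular solution to v_k − (v_{k-1} + v_{k+1})/2 = 1 is v_k = −k^2. Adding homogeneous solution A + B k and matching boundaries gives v_k = k (169 − k). Substituting k = 120: v_120 = 120 · 49 = 5880.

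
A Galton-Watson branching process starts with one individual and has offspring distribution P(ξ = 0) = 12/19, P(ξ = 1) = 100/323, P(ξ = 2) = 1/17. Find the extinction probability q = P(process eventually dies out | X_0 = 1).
q = 1

Mean offspring μ = 0·12/19 + 1·100/323 + 2·1/17 = 138/323 ≤ 1. For μ ≤ 1 with offspring not concentrated at 1, the Galton-Watson process goes extinct almost surely, so q = 1.
(Algebraic check: The pgf is f(s) = 12/19 + 100/323·s + 1/17·s². The extinction probability q is the smallest fixed point of f in [0, 1]. Setting s = f(s):
  1/17·s² + (100/323 − 1)·s + 12/19 = 0
  1/17·s² − (12/19 + 1/17)·s + 12/19 = 0
which factors as (s − 1)·(1/17·s − 12/19) = 0, giving roots s = 1 and s = (12/19)/(1/17) = 204/19. Since 204/19 ≥ 1, the smallest root in [0, 1] is s = 1.)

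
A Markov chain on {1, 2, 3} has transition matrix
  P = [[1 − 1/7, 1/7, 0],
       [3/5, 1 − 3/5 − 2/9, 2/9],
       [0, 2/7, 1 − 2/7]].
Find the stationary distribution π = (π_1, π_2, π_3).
π = (189/269, 45/269, 35/269)

This is a birth-death chain on three states, which satisfies detailed balance: π_1 · P_{12} = π_2 · P_{21} and π_2 · P_{23} = π_3 · P_{32}.
From π_1 · 1/7 = π_2 · 3/5: π_2/π_1 = (1/7)/(3/5) = 5/21.
From π_2 · 2/9 = π_3 · 2/7: π_3/π_2 = (2/9)/(2/7) = 7/9.
Take π_1 proportional to 1; then unnormalized π = (1, 5/21, 5/27). Normalize by dividing by the sum 269/189:
  π = (189/269, 45/269, 35/269).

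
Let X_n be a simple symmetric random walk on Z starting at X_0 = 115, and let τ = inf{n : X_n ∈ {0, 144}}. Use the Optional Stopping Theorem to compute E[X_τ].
E[X_τ] = 115

X_n is a martingale and τ is a bounded-mean stopping time (indeed τ is finite a.s. with bounded expectation since the walk is in a bounded region). By the OST, E[X_τ] = E[X_0] = 115. Equivalently: E[X_τ] = 144 · P(hit 144 first) + 0 · P(hit 0 first) = 144 · (115/144) = 115.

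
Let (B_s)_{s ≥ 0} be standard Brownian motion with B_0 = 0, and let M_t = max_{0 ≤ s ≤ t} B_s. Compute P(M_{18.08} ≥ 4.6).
P(M_{18.08} ≥ 4.6) = 2·P(B_{18.08} ≥ 4.6) = 2(1 − Φ(4.6/√18.08)) ≈ 0.2793

By the reflection principle for Brownian motion, P(M_t ≥ a) = 2 · P(B_t ≥ a) for a ≥ 0. Since B_t ~ N(0, t), P(B_t ≥ 4.6) = 1 − Φ(4.6/√t) = 1 − Φ(4.6/√18.08) = 1 − Φ(1.0818). So
  P(M_{18.08} ≥ 4.6) = 2(1 − Φ(1.0818)) ≈ 0.2793.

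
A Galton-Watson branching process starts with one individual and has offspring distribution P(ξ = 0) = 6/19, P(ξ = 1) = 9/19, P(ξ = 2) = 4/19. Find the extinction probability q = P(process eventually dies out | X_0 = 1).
q = 1

Mean offspring μ = 0·6/19 + 1·9/19 + 2·4/19 = 17/19 ≤ 1. For μ ≤ 1 with offspring not concentrated at 1, the Galton-Watson process goes extinct almost surely, so q = 1.
(Algebraic check: The pgf is f(s) = 6/19 + 9/19·s + 4/19·s². The extinction probability q is the smallest fixed point of f in [0, 1]. Setting s = f(s):
  4/19·s² + (9/19 − 1)·s + 6/19 = 0
  4/19·s² − (6/19 + 4/19)·s + 6/19 = 0
which factors as (s − 1)·(4/19·s − 6/19) = 0, giving roots s = 1 and s = (6/19)/(4/19) = 3/2. Since 3/2 ≥ 1, the smallest root in [0, 1] is s = 1.)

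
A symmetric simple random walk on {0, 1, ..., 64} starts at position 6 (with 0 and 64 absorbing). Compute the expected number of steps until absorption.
E[τ | X_0 = 6] = 348

Let v_k = E[τ | X_0 = k]. Boundary: v_0 = v_64 = 0. Recurrence: v_k = 1 + (v_{k-1} + v_{k+1})/2 for 1 ≤ k ≤ 63. The particular solution to v_k − (v_{k-1} + v_{k+1})/2 = 1 is v_k = −k^2. Adding homogeneous solution A + B k and matching boundaries gives v_k = k (64 − k). Substituting k = 6: v_6 = 6 · 58 = 348.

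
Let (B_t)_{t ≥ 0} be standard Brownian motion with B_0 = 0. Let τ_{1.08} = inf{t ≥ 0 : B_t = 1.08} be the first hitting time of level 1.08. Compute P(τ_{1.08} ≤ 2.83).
P(τ_{1.08} ≤ 2.83) = 2(1 − Φ(1.08/√2.83)) = 2(1 − Φ(0.6420)) ≈ 0.5209

By the reflection principle for standard BM, P(τ_b ≤ t) = 2 · P(B_t ≥ b). Since B_t ~ N(0, t), P(B_t ≥ 1.08) = 1 − Φ(1.08/√t) = 1 − Φ(1.08/√2.83) = 1 − Φ(0.6420) ≈ 0.26044. Doubling: P(τ_{1.08} ≤ 2.83) ≈ 2 · 0.26044 = 0.52088 ≈ 0.5209.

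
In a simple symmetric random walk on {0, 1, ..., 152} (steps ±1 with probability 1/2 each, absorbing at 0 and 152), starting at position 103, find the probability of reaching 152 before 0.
P(hit 152 before 0) = 103/152

Let u_k = P(hit 152 before 0 | start at k). Then u_0 = 0, u_152 = 1, and u_k = u_{k-1}/2 + u_{k+1}/2 for 1 ≤ k ≤ 151. This harmonic recurrence is solved by u_k = k/152, giving u_103 = 103/152.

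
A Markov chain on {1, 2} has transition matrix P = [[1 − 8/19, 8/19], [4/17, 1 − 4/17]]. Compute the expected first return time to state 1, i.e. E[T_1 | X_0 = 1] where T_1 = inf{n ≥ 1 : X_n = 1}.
E[T_1 | X_0 = 1] = 1/π_1 = 53/19

For an irreducible recurrent Markov chain with stationary distribution π, E[T_i | X_0 = i] = 1/π_i (Kac's formula). Here π_1 = (4/17)/(8/19 + 4/17) = (4/17)/(212/323) = 19/53, so E[T_1 | X_0 = 1] = 1/π_1 = (8/19 + 4/17)/(4/17) = (212/323)/(4/17) = 53/19.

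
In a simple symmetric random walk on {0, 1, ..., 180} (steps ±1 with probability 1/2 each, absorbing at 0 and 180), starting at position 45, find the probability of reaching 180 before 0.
P(hit 180 before 0) = 45/180 = 1/4

Let u_k = P(hit 180 before 0 | start at k). Then u_0 = 0, u_180 = 1, and u_k = u_{k-1}/2 + u_{k+1}/2 for 1 ≤ k ≤ 179. This harmonic recurrence is solved by u_k = k/180, giving u_45 = 45/180 = 1/4.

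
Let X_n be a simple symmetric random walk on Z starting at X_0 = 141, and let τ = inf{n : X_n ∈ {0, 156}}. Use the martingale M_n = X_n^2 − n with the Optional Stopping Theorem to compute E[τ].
E[τ] = 2115

M_n = X_n^2 − n is a martingale (since E[X_{n+1}^2 | F_n] = X_n^2 + 1). By OST (τ has finite mean in a bounded region), E[M_τ] = E[M_0] = X_0^2 − 0 = 141^2 = 19881. Also E[M_τ] = E[X_τ^2] − E[τ]. The walk exits at 0 or 156, with P(hit 156 first) = 141/156, so E[X_τ^2] = 156^2 · 141/156 + 0 = 21996. Thus E[τ] = E[X_τ^2] − E[M_τ] = 21996 − 19881 = 2115 = 141(156 − 141) = 2115.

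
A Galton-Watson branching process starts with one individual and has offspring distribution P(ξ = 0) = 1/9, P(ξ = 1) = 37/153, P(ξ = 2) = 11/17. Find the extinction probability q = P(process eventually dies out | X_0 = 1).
q = 17/99

The pgf is f(s) = 1/9 + 37/153·s + 11/17·s². The extinction probability q is the smallest fixed point of f in [0, 1]. Setting s = f(s):
  11/17·s² + (37/153 − 1)·s + 1/9 = 0
  11/17·s² − (1/9 + 11/17)·s + 1/9 = 0
which factors as (s − 1)·(11/17·s − 1/9) = 0, giving roots s = 1 and s = (1/9)/(11/17) = 17/99.
Mean offspring μ = 37/153 + 2·11/17 = 235/153 > 1 (supercritical), so q < 1. The extinction probability is the smaller root: q = (1/9)/(11/17) = 17/99.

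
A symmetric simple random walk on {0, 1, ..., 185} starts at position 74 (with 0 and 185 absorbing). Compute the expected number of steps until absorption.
E[τ | X_0 = 74] = 8214

Let v_k = E[τ | X_0 = k]. Boundary: v_0 = v_185 = 0. Recurrence: v_k = 1 + (v_{k-1} + v_{k+1})/2 for 1 ≤ k ≤ 184. The particular solution to v_k − (v_{k-1} + v_{k+1})/2 = 1 is v_k = −k^2. Adding homogeneous solution A + B k and matching boundaries gives v_k = k (185 − k). Substituting k = 74: v_74 = 74 · 111 = 8214.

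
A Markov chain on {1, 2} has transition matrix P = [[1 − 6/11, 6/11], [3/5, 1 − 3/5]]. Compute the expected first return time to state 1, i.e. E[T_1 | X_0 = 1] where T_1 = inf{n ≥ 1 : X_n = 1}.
E[T_1 | X_0 = 1] = 1/π_1 = 21/11

For an irreducible recurrent Markov chain with stationary distribution π, E[T_i | X_0 = i] = 1/π_i (Kac's formula). Here π_1 = (3/5)/(6/11 + 3/5) = (3/5)/(63/55) = 11/21, so E[T_1 | X_0 = 1] = 1/π_1 = (6/11 + 3/5)/(3/5) = (63/55)/(3/5) = 21/11.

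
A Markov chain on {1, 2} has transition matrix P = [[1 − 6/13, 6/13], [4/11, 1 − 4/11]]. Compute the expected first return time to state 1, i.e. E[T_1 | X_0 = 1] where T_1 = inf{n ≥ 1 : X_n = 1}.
E[T_1 | X_0 = 1] = 1/π_1 = 59/26

For an irreducible recurrent Markov chain with stationary distribution π, E[T_i | X_0 = i] = 1/π_i (Kac's formula). Here π_1 = (4/11)/(6/13 + 4/11) = (4/11)/(118/143) = 26/59, so E[T_1 | X_0 = 1] = 1/π_1 = (6/13 + 4/11)/(4/11) = (118/143)/(4/11) = 59/26.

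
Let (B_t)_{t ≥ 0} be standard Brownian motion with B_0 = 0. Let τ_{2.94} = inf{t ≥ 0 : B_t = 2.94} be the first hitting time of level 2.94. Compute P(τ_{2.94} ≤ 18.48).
P(τ_{2.94} ≤ 18.48) = 2(1 − Φ(2.94/√18.48)) = 2(1 − Φ(0.6839)) ≈ 0.4940

By the reflection principle for standard BM, P(τ_b ≤ t) = 2 · P(B_t ≥ b). Since B_t ~ N(0, t), P(B_t ≥ 2.94) = 1 − Φ(2.94/√t) = 1 − Φ(2.94/√18.48) = 1 − Φ(0.6839) ≈ 0.24702. Doubling: P(τ_{2.94} ≤ 18.48) ≈ 2 · 0.24702 = 0.49404 ≈ 0.4940.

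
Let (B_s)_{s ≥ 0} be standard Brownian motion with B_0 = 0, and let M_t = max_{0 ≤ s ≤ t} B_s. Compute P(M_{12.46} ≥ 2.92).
P(M_{12.46} ≥ 2.92) = 2·P(B_{12.46} ≥ 2.92) = 2(1 − Φ(2.92/√12.46)) ≈ 0.4081

By the reflection principle for Brownian motion, P(M_t ≥ a) = 2 · P(B_t ≥ a) for a ≥ 0. Since B_t ~ N(0, t), P(B_t ≥ 2.92) = 1 − Φ(2.92/√t) = 1 − Φ(2.92/√12.46) = 1 − Φ(0.8272). So
  P(M_{12.46} ≥ 2.92) = 2(1 − Φ(0.8272)) ≈ 0.4081.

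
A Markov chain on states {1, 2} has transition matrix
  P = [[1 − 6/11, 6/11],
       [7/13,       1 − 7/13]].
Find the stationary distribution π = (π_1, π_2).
π_1 = 77/155, π_2 = 78/155

Solve πP = π with π_1 + π_2 = 1. From πP = π: π_1 · (1 − 6/11) + π_2 · 7/13 = π_1 ⇒ π_2 · 7/13 = π_1 · 6/11 ⇒ π_2/π_1 = (6/11)/(7/13) = 78/77. Together with π_1 + π_2 = 1:
  π_1 = (7/13)/(6/11 + 7/13) = (7/13)/(155/143) = 77/155,
  π_2 = (6/11)/(6/11 + 7/13) = (6/11)/(155/143) = 78/155.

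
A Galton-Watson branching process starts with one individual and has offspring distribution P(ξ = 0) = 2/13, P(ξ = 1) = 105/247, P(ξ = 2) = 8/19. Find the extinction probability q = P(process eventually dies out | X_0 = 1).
q = 19/52

The pgf is f(s) = 2/13 + 105/247·s + 8/19·s². The extinction probability q is the smallest fixed point of f in [0, 1]. Setting s = f(s):
  8/19·s² + (105/247 − 1)·s + 2/13 = 0
  8/19·s² − (2/13 + 8/19)·s + 2/13 = 0
which factors as (s − 1)·(8/19·s − 2/13) = 0, giving roots s = 1 and s = (2/13)/(8/19) = 19/52.
Mean offspring μ = 105/247 + 2·8/19 = 313/247 > 1 (supercritical), so q < 1. The extinction probability is the smaller root: q = (2/13)/(8/19) = 19/52.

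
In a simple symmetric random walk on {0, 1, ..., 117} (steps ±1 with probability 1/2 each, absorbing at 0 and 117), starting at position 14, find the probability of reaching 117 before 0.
P(hit 117 before 0) = 14/117

Let u_k = P(hit 117 before 0 | start at k). Then u_0 = 0, u_117 = 1, and u_k = u_{k-1}/2 + u_{k+1}/2 for 1 ≤ k ≤ 116. This harmonic recurrence is solved by u_k = k/117, giving u_14 = 14/117.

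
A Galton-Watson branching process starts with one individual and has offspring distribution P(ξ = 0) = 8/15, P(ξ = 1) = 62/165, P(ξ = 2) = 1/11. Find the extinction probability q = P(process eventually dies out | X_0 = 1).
q = 1

Mean offspring μ = 0·8/15 + 1·62/165 + 2·1/11 = 92/165 ≤ 1. For μ ≤ 1 with offspring not concentrated at 1, the Galton-Watson process goes extinct almost surely, so q = 1.
(Algebraic check: The pgf is f(s) = 8/15 + 62/165·s + 1/11·s². The extinction probability q is the smallest fixed point of f in [0, 1]. Setting s = f(s):
  1/11·s² + (62/165 − 1)·s + 8/15 = 0
  1/11·s² − (8/15 + 1/11)·s + 8/15 = 0
which factors as (s − 1)·(1/11·s − 8/15) = 0, giving roots s = 1 and s = (8/15)/(1/11) = 88/15. Since 88/15 ≥ 1, the smallest root in [0, 1] is s = 1.)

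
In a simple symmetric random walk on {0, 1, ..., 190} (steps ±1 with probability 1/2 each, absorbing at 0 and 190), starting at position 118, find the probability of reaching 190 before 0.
P(hit 190 before 0) = 118/190 = 59/95

Let u_k = P(hit 190 before 0 | start at k). Then u_0 = 0, u_190 = 1, and u_k = u_{k-1}/2 + u_{k+1}/2 for 1 ≤ k ≤ 189. This harmonic recurrence is solved by u_k = k/190, giving u_118 = 118/190 = 59/95.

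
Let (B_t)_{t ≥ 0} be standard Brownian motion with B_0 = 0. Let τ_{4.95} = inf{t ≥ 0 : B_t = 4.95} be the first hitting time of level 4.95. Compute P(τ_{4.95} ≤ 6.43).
P(τ_{4.95} ≤ 6.43) = 2(1 − Φ(4.95/√6.43)) = 2(1 − Φ(1.9521)) ≈ 0.0509

By the reflection principle for standard BM, P(τ_b ≤ t) = 2 · P(B_t ≥ b). Since B_t ~ N(0, t), P(B_t ≥ 4.95) = 1 − Φ(4.95/√t) = 1 − Φ(4.95/√6.43) = 1 − Φ(1.9521) ≈ 0.02546. Doubling: P(τ_{4.95} ≤ 6.43) ≈ 2 · 0.02546 = 0.05092 ≈ 0.0509.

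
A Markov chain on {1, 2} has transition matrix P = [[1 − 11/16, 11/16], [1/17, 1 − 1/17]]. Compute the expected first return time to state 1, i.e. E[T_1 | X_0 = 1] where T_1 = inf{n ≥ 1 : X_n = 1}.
E[T_1 | X_0 = 1] = 1/π_1 = 203/16

For an irreducible recurrent Markov chain with stationary distribution π, E[T_i | X_0 = i] = 1/π_i (Kac's formula). Here π_1 = (1/17)/(11/16 + 1/17) = (1/17)/(203/272) = 16/203, so E[T_1 | X_0 = 1] = 1/π_1 = (11/16 + 1/17)/(1/17) = (203/272)/(1/17) = 203/16.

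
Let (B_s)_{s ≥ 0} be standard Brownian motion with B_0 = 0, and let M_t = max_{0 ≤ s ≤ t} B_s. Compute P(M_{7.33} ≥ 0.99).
P(M_{7.33} ≥ 0.99) = 2·P(B_{7.33} ≥ 0.99) = 2(1 − Φ(0.99/√7.33)) ≈ 0.7146

By the reflection principle for Brownian motion, P(M_t ≥ a) = 2 · P(B_t ≥ a) for a ≥ 0. Since B_t ~ N(0, t), P(B_t ≥ 0.99) = 1 − Φ(0.99/√t) = 1 − Φ(0.99/√7.33) = 1 − Φ(0.3657). So
  P(M_{7.33} ≥ 0.99) = 2(1 − Φ(0.3657)) ≈ 0.7146.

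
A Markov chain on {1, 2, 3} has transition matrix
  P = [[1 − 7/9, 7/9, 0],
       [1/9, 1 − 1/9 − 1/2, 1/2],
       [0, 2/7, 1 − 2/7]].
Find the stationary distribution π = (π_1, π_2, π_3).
π = (4/81, 28/81, 49/81)

This is a birth-death chain on three states, which satisfies detailed balance: π_1 · P_{12} = π_2 · P_{21} and π_2 · P_{23} = π_3 · P_{32}.
From π_1 · 7/9 = π_2 · 1/9: π_2/π_1 = (7/9)/(1/9) = 7.
From π_2 · 1/2 = π_3 · 2/7: π_3/π_2 = (1/2)/(2/7) = 7/4.
Take π_1 proportional to 1; then unnormalized π = (1, 7, 49/4). Normalize by dividing by the sum 81/4:
  π = (4/81, 28/81, 49/81).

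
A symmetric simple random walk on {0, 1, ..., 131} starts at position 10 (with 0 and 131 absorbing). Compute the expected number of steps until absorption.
E[τ | X_0 = 10] = 1210

Let v_k = E[τ | X_0 = k]. Boundary: v_0 = v_131 = 0. Recurrence: v_k = 1 + (v_{k-1} + v_{k+1})/2 for 1 ≤ k ≤ 130. The particular solution to v_k − (v_{k-1} + v_{k+1})/2 = 1 is v_k = −k^2. Adding homogeneous solution A + B k and matching boundaries gives v_k = k (131 − k). Substituting k = 10: v_10 = 10 · 121 = 1210.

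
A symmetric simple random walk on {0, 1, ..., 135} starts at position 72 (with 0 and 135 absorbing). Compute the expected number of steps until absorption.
E[τ | X_0 = 72] = 4536

Let v_k = E[τ | X_0 = k]. Boundary: v_0 = v_135 = 0. Recurrence: v_k = 1 + (v_{k-1} + v_{k+1})/2 for 1 ≤ k ≤ 134. The particular solution to v_k − (v_{k-1} + v_{k+1})/2 = 1 is v_k = −k^2. Adding homogeneous solution A + B k and matching boundaries gives v_k = k (135 − k). Substituting k = 72: v_72 = 72 · 63 = 4536.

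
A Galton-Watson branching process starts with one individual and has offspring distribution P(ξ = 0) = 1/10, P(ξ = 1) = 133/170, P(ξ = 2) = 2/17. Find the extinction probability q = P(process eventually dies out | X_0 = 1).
q = 17/20

The pgf is f(s) = 1/10 + 133/170·s + 2/17·s². The extinction probability q is the smallest fixed point of f in [0, 1]. Setting s = f(s):
  2/17·s² + (133/170 − 1)·s + 1/10 = 0
  2/17·s² − (1/10 + 2/17)·s + 1/10 = 0
which factors as (s − 1)·(2/17·s − 1/10) = 0, giving roots s = 1 and s = (1/10)/(2/17) = 17/20.
Mean offspring μ = 133/170 + 2·2/17 = 173/170 > 1 (supercritical), so q < 1. The extinction probability is the smaller root: q = (1/10)/(2/17) = 17/20.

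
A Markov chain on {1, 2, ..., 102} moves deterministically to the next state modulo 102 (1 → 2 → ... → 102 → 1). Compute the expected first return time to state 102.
E[T_102 | X_0 = 102] = 102

The chain cycles deterministically, so starting at state 102 it returns in exactly 102 steps. Equivalently, the stationary distribution is uniform π_j = 1/102 for every state j, so by Kac's formula E[T_102] = 1/π_102 = 102.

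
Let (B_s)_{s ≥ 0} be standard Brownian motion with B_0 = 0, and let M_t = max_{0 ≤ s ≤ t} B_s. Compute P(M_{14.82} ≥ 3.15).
P(M_{14.82} ≥ 3.15) = 2·P(B_{14.82} ≥ 3.15) = 2(1 − Φ(3.15/√14.82)) ≈ 0.4132

By the reflection principle for Brownian motion, P(M_t ≥ a) = 2 · P(B_t ≥ a) for a ≥ 0. Since B_t ~ N(0, t), P(B_t ≥ 3.15) = 1 − Φ(3.15/√t) = 1 − Φ(3.15/√14.82) = 1 − Φ(0.8183). So
  P(M_{14.82} ≥ 3.15) = 2(1 − Φ(0.8183)) ≈ 0.4132.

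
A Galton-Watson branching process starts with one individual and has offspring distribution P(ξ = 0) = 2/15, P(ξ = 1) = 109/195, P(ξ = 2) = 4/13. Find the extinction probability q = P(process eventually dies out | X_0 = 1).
q = 13/30

The pgf is f(s) = 2/15 + 109/195·s + 4/13·s². The extinction probability q is the smallest fixed point of f in [0, 1]. Setting s = f(s):
  4/13·s² + (109/195 − 1)·s + 2/15 = 0
  4/13·s² − (2/15 + 4/13)·s + 2/15 = 0
which factors as (s − 1)·(4/13·s − 2/15) = 0, giving roots s = 1 and s = (2/15)/(4/13) = 13/30.
Mean offspring μ = 109/195 + 2·4/13 = 229/195 > 1 (supercritical), so q < 1. The extinction probability is the smaller root: q = (2/15)/(4/13) = 13/30.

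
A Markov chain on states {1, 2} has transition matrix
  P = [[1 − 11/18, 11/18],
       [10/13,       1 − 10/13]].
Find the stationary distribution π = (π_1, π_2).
π_1 = 180/323, π_2 = 143/323

Solve πP = π with π_1 + π_2 = 1. From πP = π: π_1 · (1 − 11/18) + π_2 · 10/13 = π_1 ⇒ π_2 · 10/13 = π_1 · 11/18 ⇒ π_2/π_1 = (11/18)/(10/13) = 143/180. Together with π_1 + π_2 = 1:
  π_1 = (10/13)/(11/18 + 10/13) = (10/13)/(323/234) = 180/323,
  π_2 = (11/18)/(11/18 + 10/13) = (11/18)/(323/234) = 143/323.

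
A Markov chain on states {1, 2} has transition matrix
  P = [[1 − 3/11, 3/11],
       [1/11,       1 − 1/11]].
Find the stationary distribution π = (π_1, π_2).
π_1 = 1/4, π_2 = 3/4

Solve πP = π with π_1 + π_2 = 1. From πP = π: π_1 · (1 − 3/11) + π_2 · 1/11 = π_1 ⇒ π_2 · 1/11 = π_1 · 3/11 ⇒ π_2/π_1 = (3/11)/(1/11) = 3. Together with π_1 + π_2 = 1:
  π_1 = (1/11)/(3/11 + 1/11) = (1/11)/(4/11) = 1/4,
  π_2 = (3/11)/(3/11 + 1/11) = (3/11)/(4/11) = 3/4.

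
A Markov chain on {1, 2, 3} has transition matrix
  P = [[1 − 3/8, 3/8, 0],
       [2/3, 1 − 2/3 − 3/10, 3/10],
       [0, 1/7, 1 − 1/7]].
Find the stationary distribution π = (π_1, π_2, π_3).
π = (160/439, 90/439, 189/439)

This is a birth-death chain on three states, which satisfies detailed balance: π_1 · P_{12} = π_2 · P_{21} and π_2 · P_{23} = π_3 · P_{32}.
From π_1 · 3/8 = π_2 · 2/3: π_2/π_1 = (3/8)/(2/3) = 9/16.
From π_2 · 3/10 = π_3 · 1/7: π_3/π_2 = (3/10)/(1/7) = 21/10.
Take π_1 proportional to 1; then unnormalized π = (1, 9/16, 189/160). Normalize by dividing by the sum 439/160:
  π = (160/439, 90/439, 189/439).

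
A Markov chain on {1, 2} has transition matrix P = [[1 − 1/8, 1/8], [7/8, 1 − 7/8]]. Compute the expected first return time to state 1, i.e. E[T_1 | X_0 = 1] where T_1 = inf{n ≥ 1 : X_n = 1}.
E[T_1 | X_0 = 1] = 1/π_1 = 8/7

For an irreducible recurrent Markov chain with stationary distribution π, E[T_i | X_0 = i] = 1/π_i (Kac's formula). Here π_1 = (7/8)/(1/8 + 7/8) = (7/8)/(1) = 7/8, so E[T_1 | X_0 = 1] = 1/π_1 = (1/8 + 7/8)/(7/8) = (1)/(7/8) = 8/7.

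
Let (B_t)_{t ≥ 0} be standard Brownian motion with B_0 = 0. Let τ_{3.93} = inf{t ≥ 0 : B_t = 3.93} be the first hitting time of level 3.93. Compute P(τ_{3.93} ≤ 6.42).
P(τ_{3.93} ≤ 6.42) = 2(1 − Φ(3.93/√6.42)) = 2(1 − Φ(1.5510)) ≈ 0.1209

By the reflection principle for standard BM, P(τ_b ≤ t) = 2 · P(B_t ≥ b). Since B_t ~ N(0, t), P(B_t ≥ 3.93) = 1 − Φ(3.93/√t) = 1 − Φ(3.93/√6.42) = 1 − Φ(1.5510) ≈ 0.06045. Doubling: P(τ_{3.93} ≤ 6.42) ≈ 2 · 0.06045 = 0.12090 ≈ 0.1209.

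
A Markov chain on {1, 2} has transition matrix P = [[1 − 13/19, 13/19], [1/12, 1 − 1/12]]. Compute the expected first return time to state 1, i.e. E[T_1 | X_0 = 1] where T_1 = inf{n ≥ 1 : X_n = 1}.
E[T_1 | X_0 = 1] = 1/π_1 = 175/19

For an irreducible recurrent Markov chain with stationary distribution π, E[T_i | X_0 = i] = 1/π_i (Kac's formula). Here π_1 = (1/12)/(13/19 + 1/12) = (1/12)/(175/228) = 19/175, so E[T_1 | X_0 = 1] = 1/π_1 = (13/19 + 1/12)/(1/12) = (175/228)/(1/12) = 175/19.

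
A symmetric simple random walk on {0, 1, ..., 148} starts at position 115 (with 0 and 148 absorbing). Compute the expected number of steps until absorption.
E[τ | X_0 = 115] = 3795

Let v_k = E[τ | X_0 = k]. Boundary: v_0 = v_148 = 0. Recurrence: v_k = 1 + (v_{k-1} + v_{k+1})/2 for 1 ≤ k ≤ 147. The particular solution to v_k − (v_{k-1} + v_{k+1})/2 = 1 is v_k = −k^2. Adding homogeneous solution A + B k and matching boundaries gives v_k = k (148 − k). Substituting k = 115: v_115 = 115 · 33 = 3795.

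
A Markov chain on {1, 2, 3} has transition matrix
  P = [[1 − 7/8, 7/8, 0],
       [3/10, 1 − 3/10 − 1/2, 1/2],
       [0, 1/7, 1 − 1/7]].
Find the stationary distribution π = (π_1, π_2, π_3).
π = (8/113, 70/339, 245/339)

This is a birth-death chain on three states, which satisfies detailed balance: π_1 · P_{12} = π_2 · P_{21} and π_2 · P_{23} = π_3 · P_{32}.
From π_1 · 7/8 = π_2 · 3/10: π_2/π_1 = (7/8)/(3/10) = 35/12.
From π_2 · 1/2 = π_3 · 1/7: π_3/π_2 = (1/2)/(1/7) = 7/2.
Take π_1 proportional to 1; then unnormalized π = (1, 35/12, 245/24). Normalize by dividing by the sum 113/8:
  π = (8/113, 70/339, 245/339).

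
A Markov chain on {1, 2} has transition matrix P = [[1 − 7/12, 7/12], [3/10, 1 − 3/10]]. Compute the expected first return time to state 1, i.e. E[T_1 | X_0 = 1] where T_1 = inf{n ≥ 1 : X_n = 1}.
E[T_1 | X_0 = 1] = 1/π_1 = 53/18

For an irreducible recurrent Markov chain with stationary distribution π, E[T_i | X_0 = i] = 1/π_i (Kac's formula). Here π_1 = (3/10)/(7/12 + 3/10) = (3/10)/(53/60) = 18/53, so E[T_1 | X_0 = 1] = 1/π_1 = (7/12 + 3/10)/(3/10) = (53/60)/(3/10) = 53/18.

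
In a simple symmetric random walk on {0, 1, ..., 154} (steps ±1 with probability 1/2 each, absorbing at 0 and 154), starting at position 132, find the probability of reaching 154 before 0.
P(hit 154 before 0) = 132/154 = 6/7

Let u_k = P(hit 154 before 0 | start at k). Then u_0 = 0, u_154 = 1, and u_k = u_{k-1}/2 + u_{k+1}/2 for 1 ≤ k ≤ 153. This harmonic recurrence is solved by u_k = k/154, giving u_132 = 132/154 = 6/7.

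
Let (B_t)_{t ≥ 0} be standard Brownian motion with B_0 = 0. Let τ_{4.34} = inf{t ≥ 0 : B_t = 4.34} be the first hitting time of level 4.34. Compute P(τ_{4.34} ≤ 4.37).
P(τ_{4.34} ≤ 4.37) = 2(1 − Φ(4.34/√4.37)) = 2(1 − Φ(2.0761)) ≈ 0.0379

By the reflection principle for standard BM, P(τ_b ≤ t) = 2 · P(B_t ≥ b). Since B_t ~ N(0, t), P(B_t ≥ 4.34) = 1 − Φ(4.34/√t) = 1 − Φ(4.34/√4.37) = 1 − Φ(2.0761) ≈ 0.01894. Doubling: P(τ_{4.34} ≤ 4.37) ≈ 2 · 0.01894 = 0.03788 ≈ 0.0379.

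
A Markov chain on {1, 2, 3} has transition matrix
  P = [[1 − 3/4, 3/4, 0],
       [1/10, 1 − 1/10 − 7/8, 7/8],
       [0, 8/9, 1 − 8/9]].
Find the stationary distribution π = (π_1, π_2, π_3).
π = (128/2033, 960/2033, 945/2033)

This is a birth-death chain on three states, which satisfies detailed balance: π_1 · P_{12} = π_2 · P_{21} and π_2 · P_{23} = π_3 · P_{32}.
From π_1 · 3/4 = π_2 · 1/10: π_2/π_1 = (3/4)/(1/10) = 15/2.
From π_2 · 7/8 = π_3 · 8/9: π_3/π_2 = (7/8)/(8/9) = 63/64.
Take π_1 proportional to 1; then unnormalized π = (1, 15/2, 945/128). Normalize by dividing by the sum 2033/128:
  π = (128/2033, 960/2033, 945/2033).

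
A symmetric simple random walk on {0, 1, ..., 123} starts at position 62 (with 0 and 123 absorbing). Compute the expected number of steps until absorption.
E[τ | X_0 = 62] = 3782

Let v_k = E[τ | X_0 = k]. Boundary: v_0 = v_123 = 0. Recurrence: v_k = 1 + (v_{k-1} + v_{k+1})/2 for 1 ≤ k ≤ 122. The particular solution to v_k − (v_{k-1} + v_{k+1})/2 = 1 is v_k = −k^2. Adding homogeneous solution A + B k and matching boundaries gives v_k = k (123 − k). Substituting k = 62: v_62 = 62 · 61 = 3782.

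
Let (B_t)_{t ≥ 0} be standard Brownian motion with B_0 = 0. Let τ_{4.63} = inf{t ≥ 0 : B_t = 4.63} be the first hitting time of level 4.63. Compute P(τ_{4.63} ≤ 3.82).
P(τ_{4.63} ≤ 3.82) = 2(1 − Φ(4.63/√3.82)) = 2(1 − Φ(2.3689)) ≈ 0.0178

By the reflection principle for standard BM, P(τ_b ≤ t) = 2 · P(B_t ≥ b). Since B_t ~ N(0, t), P(B_t ≥ 4.63) = 1 − Φ(4.63/√t) = 1 − Φ(4.63/√3.82) = 1 − Φ(2.3689) ≈ 0.00892. Doubling: P(τ_{4.63} ≤ 3.82) ≈ 2 · 0.00892 = 0.01784 ≈ 0.0178.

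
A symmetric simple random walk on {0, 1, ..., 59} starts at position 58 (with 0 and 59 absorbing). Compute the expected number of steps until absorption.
E[τ | X_0 = 58] = 58

Let v_k = E[τ | X_0 = k]. Boundary: v_0 = v_59 = 0. Recurrence: v_k = 1 + (v_{k-1} + v_{k+1})/2 for 1 ≤ k ≤ 58. The particular solution to v_k − (v_{k-1} + v_{k+1})/2 = 1 is v_k = −k^2. Adding homogeneous solution A + B k and matching boundaries gives v_k = k (59 − k). Substituting k = 58: v_58 = 58 · 1 = 58.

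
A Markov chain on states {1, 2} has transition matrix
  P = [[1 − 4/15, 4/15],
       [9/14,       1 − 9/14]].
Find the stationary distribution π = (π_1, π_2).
π_1 = 135/191, π_2 = 56/191

Solve πP = π with π_1 + π_2 = 1. From πP = π: π_1 · (1 − 4/15) + π_2 · 9/14 = π_1 ⇒ π_2 · 9/14 = π_1 · 4/15 ⇒ π_2/π_1 = (4/15)/(9/14) = 56/135. Together with π_1 + π_2 = 1:
  π_1 = (9/14)/(4/15 + 9/14) = (9/14)/(191/210) = 135/191,
  π_2 = (4/15)/(4/15 + 9/14) = (4/15)/(191/210) = 56/191.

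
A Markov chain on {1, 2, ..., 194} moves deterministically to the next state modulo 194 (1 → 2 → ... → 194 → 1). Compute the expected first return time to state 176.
E[T_176 | X_0 = 176] = 194

The chain cycles deterministically, so starting at state 176 it returns in exactly 194 steps. Equivalently, the stationary distribution is uniform π_j = 1/194 for every state j, so by Kac's formula E[T_176] = 1/π_176 = 194.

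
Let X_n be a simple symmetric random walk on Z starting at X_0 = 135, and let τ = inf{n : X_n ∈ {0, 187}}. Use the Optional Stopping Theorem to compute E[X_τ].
E[X_τ] = 135

X_n is a martingale and τ is a bounded-mean stopping time (indeed τ is finite a.s. with bounded expectation since the walk is in a bounded region). By the OST, E[X_τ] = E[X_0] = 135. Equivalently: E[X_τ] = 187 · P(hit 187 first) + 0 · P(hit 0 first) = 187 · (135/187) = 135.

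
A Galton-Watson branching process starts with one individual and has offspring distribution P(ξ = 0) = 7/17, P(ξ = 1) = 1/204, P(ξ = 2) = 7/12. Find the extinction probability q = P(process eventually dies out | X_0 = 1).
q = 12/17

The pgf is f(s) = 7/17 + 1/204·s + 7/12·s². The extinction probability q is the smallest fixed point of f in [0, 1]. Setting s = f(s):
  7/12·s² + (1/204 − 1)·s + 7/17 = 0
  7/12·s² − (7/17 + 7/12)·s + 7/17 = 0
which factors as (s − 1)·(7/12·s − 7/17) = 0, giving roots s = 1 and s = (7/17)/(7/12) = 12/17.
Mean offspring μ = 1/204 + 2·7/12 = 239/204 > 1 (supercritical), so q < 1. The extinction probability is the smaller root: q = (7/17)/(7/12) = 12/17.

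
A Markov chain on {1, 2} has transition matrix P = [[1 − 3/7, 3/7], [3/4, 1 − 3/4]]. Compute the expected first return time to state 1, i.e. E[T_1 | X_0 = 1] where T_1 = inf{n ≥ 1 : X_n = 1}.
E[T_1 | X_0 = 1] = 1/π_1 = 11/7

For an irreducible recurrent Markov chain with stationary distribution π, E[T_i | X_0 = i] = 1/π_i (Kac's formula). Here π_1 = (3/4)/(3/7 + 3/4) = (3/4)/(33/28) = 7/11, so E[T_1 | X_0 = 1] = 1/π_1 = (3/7 + 3/4)/(3/4) = (33/28)/(3/4) = 11/7.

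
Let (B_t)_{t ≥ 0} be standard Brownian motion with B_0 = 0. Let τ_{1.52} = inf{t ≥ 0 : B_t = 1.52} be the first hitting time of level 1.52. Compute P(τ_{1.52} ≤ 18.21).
P(τ_{1.52} ≤ 18.21) = 2(1 − Φ(1.52/√18.21)) = 2(1 − Φ(0.3562)) ≈ 0.7217

By the reflection principle for standard BM, P(τ_b ≤ t) = 2 · P(B_t ≥ b). Since B_t ~ N(0, t), P(B_t ≥ 1.52) = 1 − Φ(1.52/√t) = 1 − Φ(1.52/√18.21) = 1 − Φ(0.3562) ≈ 0.36085. Doubling: P(τ_{1.52} ≤ 18.21) ≈ 2 · 0.36085 = 0.72170 ≈ 0.7217.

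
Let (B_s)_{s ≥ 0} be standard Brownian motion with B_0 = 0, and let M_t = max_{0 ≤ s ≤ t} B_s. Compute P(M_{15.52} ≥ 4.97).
P(M_{15.52} ≥ 4.97) = 2·P(B_{15.52} ≥ 4.97) = 2(1 − Φ(4.97/√15.52)) ≈ 0.2071

By the reflection principle for Brownian motion, P(M_t ≥ a) = 2 · P(B_t ≥ a) for a ≥ 0. Since B_t ~ N(0, t), P(B_t ≥ 4.97) = 1 − Φ(4.97/√t) = 1 − Φ(4.97/√15.52) = 1 − Φ(1.2616). So
  P(M_{15.52} ≥ 4.97) = 2(1 − Φ(1.2616)) ≈ 0.2071.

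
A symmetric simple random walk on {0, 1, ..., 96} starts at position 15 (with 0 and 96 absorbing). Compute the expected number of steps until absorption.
E[τ | X_0 = 15] = 1215

Let v_k = E[τ | X_0 = k]. Boundary: v_0 = v_96 = 0. Recurrence: v_k = 1 + (v_{k-1} + v_{k+1})/2 for 1 ≤ k ≤ 95. The particular solution to v_k − (v_{k-1} + v_{k+1})/2 = 1 is v_k = −k^2. Adding homogeneous solution A + B k and matching boundaries gives v_k = k (96 − k). Substituting k = 15: v_15 = 15 · 81 = 1215.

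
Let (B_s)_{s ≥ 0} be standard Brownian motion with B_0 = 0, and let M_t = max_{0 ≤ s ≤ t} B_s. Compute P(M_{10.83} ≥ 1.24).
P(M_{10.83} ≥ 1.24) = 2·P(B_{10.83} ≥ 1.24) = 2(1 − Φ(1.24/√10.83)) ≈ 0.7063

By the reflection principle for Brownian motion, P(M_t ≥ a) = 2 · P(B_t ≥ a) for a ≥ 0. Since B_t ~ N(0, t), P(B_t ≥ 1.24) = 1 − Φ(1.24/√t) = 1 − Φ(1.24/√10.83) = 1 − Φ(0.3768). So
  P(M_{10.83} ≥ 1.24) = 2(1 − Φ(0.3768)) ≈ 0.7063.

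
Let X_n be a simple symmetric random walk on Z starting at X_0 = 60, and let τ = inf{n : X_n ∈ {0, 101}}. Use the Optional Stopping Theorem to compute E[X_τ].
E[X_τ] = 60

X_n is a martingale and τ is a bounded-mean stopping time (indeed τ is finite a.s. with bounded expectation since the walk is in a bounded region). By the OST, E[X_τ] = E[X_0] = 60. Equivalently: E[X_τ] = 101 · P(hit 101 first) + 0 · P(hit 0 first) = 101 · (60/101) = 60.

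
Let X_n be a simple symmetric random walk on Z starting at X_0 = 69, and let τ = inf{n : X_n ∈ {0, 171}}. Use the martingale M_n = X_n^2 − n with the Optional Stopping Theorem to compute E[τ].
E[τ] = 7038

M_n = X_n^2 − n is a martingale (since E[X_{n+1}^2 | F_n] = X_n^2 + 1). By OST (τ has finite mean in a bounded region), E[M_τ] = E[M_0] = X_0^2 − 0 = 69^2 = 4761. Also E[M_τ] = E[X_τ^2] − E[τ]. The walk exits at 0 or 171, with P(hit 171 first) = 69/171, so E[X_τ^2] = 171^2 · 69/171 + 0 = 11799. Thus E[τ] = E[X_τ^2] − E[M_τ] = 11799 − 4761 = 7038 = 69(171 − 69) = 7038.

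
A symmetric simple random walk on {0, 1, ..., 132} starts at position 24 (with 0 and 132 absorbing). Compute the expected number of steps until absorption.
E[τ | X_0 = 24] = 2592

Let v_k = E[τ | X_0 = k]. Boundary: v_0 = v_132 = 0. Recurrence: v_k = 1 + (v_{k-1} + v_{k+1})/2 for 1 ≤ k ≤ 131. The particular solution to v_k − (v_{k-1} + v_{k+1})/2 = 1 is v_k = −k^2. Adding homogeneous solution A + B k and matching boundaries gives v_k = k (132 − k). Substituting k = 24: v_24 = 24 · 108 = 2592.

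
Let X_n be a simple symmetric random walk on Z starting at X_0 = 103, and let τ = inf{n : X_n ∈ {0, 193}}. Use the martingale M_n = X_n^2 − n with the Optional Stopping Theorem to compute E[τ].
E[τ] = 9270

M_n = X_n^2 − n is a martingale (since E[X_{n+1}^2 | F_n] = X_n^2 + 1). By OST (τ has finite mean in a bounded region), E[M_τ] = E[M_0] = X_0^2 − 0 = 103^2 = 10609. Also E[M_τ] = E[X_τ^2] − E[τ]. The walk exits at 0 or 193, with P(hit 193 first) = 103/193, so E[X_τ^2] = 193^2 · 103/193 + 0 = 19879. Thus E[τ] = E[X_τ^2] − E[M_τ] = 19879 − 10609 = 9270 = 103(193 − 103) = 9270.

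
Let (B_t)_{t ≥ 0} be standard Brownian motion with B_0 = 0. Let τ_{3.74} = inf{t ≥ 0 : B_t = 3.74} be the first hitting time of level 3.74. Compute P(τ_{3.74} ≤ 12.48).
P(τ_{3.74} ≤ 12.48) = 2(1 − Φ(3.74/√12.48)) = 2(1 − Φ(1.0587)) ≈ 0.2897

By the reflection principle for standard BM, P(τ_b ≤ t) = 2 · P(B_t ≥ b). Since B_t ~ N(0, t), P(B_t ≥ 3.74) = 1 − Φ(3.74/√t) = 1 − Φ(3.74/√12.48) = 1 − Φ(1.0587) ≈ 0.14487. Doubling: P(τ_{3.74} ≤ 12.48) ≈ 2 · 0.14487 = 0.28974 ≈ 0.2897.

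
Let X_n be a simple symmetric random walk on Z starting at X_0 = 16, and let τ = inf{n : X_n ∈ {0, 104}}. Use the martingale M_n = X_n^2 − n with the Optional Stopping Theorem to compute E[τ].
E[τ] = 1408

M_n = X_n^2 − n is a martingale (since E[X_{n+1}^2 | F_n] = X_n^2 + 1). By OST (τ has finite mean in a bounded region), E[M_τ] = E[M_0] = X_0^2 − 0 = 16^2 = 256. Also E[M_τ] = E[X_τ^2] − E[τ]. The walk exits at 0 or 104, with P(hit 104 first) = 16/104, so E[X_τ^2] = 104^2 · 16/104 + 0 = 1664. Thus E[τ] = E[X_τ^2] − E[M_τ] = 1664 − 256 = 1408 = 16(104 − 16) = 1408.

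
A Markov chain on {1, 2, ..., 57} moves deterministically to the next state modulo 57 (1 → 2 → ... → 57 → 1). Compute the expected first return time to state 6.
E[T_6 | X_0 = 6] = 57

The chain cycles deterministically, so starting at state 6 it returns in exactly 57 steps. Equivalently, the stationary distribution is uniform π_j = 1/57 for every state j, so by Kac's formula E[T_6] = 1/π_6 = 57.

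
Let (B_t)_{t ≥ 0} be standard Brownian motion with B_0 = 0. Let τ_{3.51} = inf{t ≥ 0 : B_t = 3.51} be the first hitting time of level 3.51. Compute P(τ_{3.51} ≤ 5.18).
P(τ_{3.51} ≤ 5.18) = 2(1 − Φ(3.51/√5.18)) = 2(1 − Φ(1.5422)) ≈ 0.1230

By the reflection principle for standard BM, P(τ_b ≤ t) = 2 · P(B_t ≥ b). Since B_t ~ N(0, t), P(B_t ≥ 3.51) = 1 − Φ(3.51/√t) = 1 − Φ(3.51/√5.18) = 1 − Φ(1.5422) ≈ 0.06151. Doubling: P(τ_{3.51} ≤ 5.18) ≈ 2 · 0.06151 = 0.12302 ≈ 0.1230.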